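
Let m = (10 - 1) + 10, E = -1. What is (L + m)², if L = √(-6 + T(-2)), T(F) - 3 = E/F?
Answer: (38 + I*√10)²/4 ≈ 358.5 + 60.083*I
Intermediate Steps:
T(F) = 3 - 1/F
L = I*√10/2 (L = √(-6 + (3 - 1/(-2))) = √(-6 + (3 - 1*(-½))) = √(-6 + (3 + ½)) = √(-6 + 7/2) = √(-5/2) = I*√10/2 ≈ 1.5811*I)
m = 19 (m = 9 + 10 = 19)
(L + m)² = (I*√10/2 + 19)² = (19 + I*√10/2)²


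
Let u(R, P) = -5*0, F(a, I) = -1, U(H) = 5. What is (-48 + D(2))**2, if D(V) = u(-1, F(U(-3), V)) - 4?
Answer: 2704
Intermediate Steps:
u(R, P) = 0
D(V) = -4 (D(V) = 0 - 4 = -4)
(-48 + D(2))**2 = (-48 - 4)**2 = (-52)**2 = 2704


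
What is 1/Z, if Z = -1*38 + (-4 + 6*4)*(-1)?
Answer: -1/58 ≈ -0.017241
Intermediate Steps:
Z = -58 (Z = -38 + (-4 + 24)*(-1) = -38 + 20*(-1) = -38 - 20 = -58)
1/Z = 1/(-58) = -1/58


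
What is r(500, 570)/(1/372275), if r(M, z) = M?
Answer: 186137500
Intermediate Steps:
r(500, 570)/(1/372275) = 500/(1/372275) = 500*372275 = 186137500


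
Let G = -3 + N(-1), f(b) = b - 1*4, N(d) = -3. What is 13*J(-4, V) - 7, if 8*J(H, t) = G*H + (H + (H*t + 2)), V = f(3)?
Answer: 141/4 ≈ 35.250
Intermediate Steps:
f(b) = -4 + b (f(b) = b - 4 = -4 + b)
G = -6 (G = -3 - 3 = -6)
V = -1 (V = -4 + 3 = -1)
J(H, t) = 1/4 - 5*H/8 + H*t/8 (J(H, t) = (-6*H + (H + (H*t + 2)))/8 = (-6*H + (H + (2 + H*t)))/8 = (-6*H + (2 + H + H*t))/8 = (2 - 5*H + H*t)/8 = 1/4 - 5*H/8 + H*t/8)
13*J(-4, V) - 7 = 13*(1/4 - 5/8*(-4) + (1/8)*(-4)*(-1)) - 7 = 13*(1/4 + 5/2 + 1/2) - 7 = 13*(13/4) - 7 = 169/4 - 7 = 141/4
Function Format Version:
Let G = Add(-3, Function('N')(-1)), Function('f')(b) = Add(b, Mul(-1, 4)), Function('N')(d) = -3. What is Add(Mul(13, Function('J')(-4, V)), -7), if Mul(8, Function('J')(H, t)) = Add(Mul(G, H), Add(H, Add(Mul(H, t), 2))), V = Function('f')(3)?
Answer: Rational(141, 4) ≈ 35.250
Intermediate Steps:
Function('f')(b) = Add(-4, b) (Function('f')(b) = Add(b, -4) = Add(-4, b))
G = -6 (G = Add(-3, -3) = -6)
V = -1 (V = Add(-4, 3) = -1)
Function('J')(H, t) = Add(Rational(1, 4), Mul(Rational(-5, 8), H), Mul(Rational(1, 8), H, t)) (Function('J')(H, t) = Mul(Rational(1, 8), Add(Mul(-6, H), Add(H, Add(Mul(H, t), 2)))) = Mul(Rational(1, 8), Add(Mul(-6, H), Add(H, Add(2, Mul(H, t))))) = Mul(Rational(1, 8), Add(Mul(-6, H), Add(2, H, Mul(H, t)))) = Mul(Rational(1, 8), Add(2, Mul(-5, H), Mul(H, t))) = Add(Rational(1, 4), Mul(Rational(-5, 8), H), Mul(Rational(1, 8), H, t)))
Add(Mul(13, Function('J')(-4, V)), -7) = Add(Mul(13, Add(Rational(1, 4), Mul(Rational(-5, 8), -4), Mul(Rational(1, 8), -4, -1))), -7) = Add(Mul(13, Add(Rational(1, 4), Rational(5, 2), Rational(1, 2))), -7) = Add(Mul(13, Rational(13, 4)), -7) = Add(Rational(169, 4), -7) = Rational(141, 4)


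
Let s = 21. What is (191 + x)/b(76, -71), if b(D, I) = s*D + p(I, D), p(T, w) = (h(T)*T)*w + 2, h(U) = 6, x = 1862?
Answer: -2053/30778 ≈ -0.066703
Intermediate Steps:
p(T, w) = 2 + 6*T*w (p(T, w) = (6*T)*w + 2 = 6*T*w + 2 = 2 + 6*T*w)
b(D, I) = 2 + 21*D + 6*D*I (b(D, I) = 21*D + (2 + 6*I*D) = 21*D + (2 + 6*D*I) = 2 + 21*D + 6*D*I)
(191 + x)/b(76, -71) = (191 + 1862)/(2 + 21*76 + 6*76*(-71)) = 2053/(2 + 1596 - 32376) = 2053/(-30778) = 2053*(-1/30778) = -2053/30778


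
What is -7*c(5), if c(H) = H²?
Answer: -175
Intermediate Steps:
-7*c(5) = -7*5² = -7*25 = -175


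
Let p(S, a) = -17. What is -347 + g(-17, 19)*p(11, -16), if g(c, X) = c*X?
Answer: 5144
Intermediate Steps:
g(c, X) = X*c
-347 + g(-17, 19)*p(11, -16) = -347 + (19*(-17))*(-17) = -347 - 323*(-17) = -347 + 5491 = 5144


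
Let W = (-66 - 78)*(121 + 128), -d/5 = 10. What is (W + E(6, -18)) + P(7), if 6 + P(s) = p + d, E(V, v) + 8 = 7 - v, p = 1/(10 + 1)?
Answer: -394844/11 ≈ -35895.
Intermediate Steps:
d = -50 (d = -5*10 = -50)
p = 1/11 ≈ 0.090909
E(V, v) = -1 - v (E(V, v) = -8 + (7 - v) = -1 - v)
P(s) = -615/11 (P(s) = -6 + (1/11 - 50) = -6 - 549/11 = -615/11)
W = -35856 (W = -144*249 = -35856)
(W + E(6, -18)) + P(7) = (-35856 + (-1 - 1*(-18))) - 615/11 = (-35856 + (-1 + 18)) - 615/11 = (-35856 + 17) - 615/11 = -35839 - 615/11 = -394844/11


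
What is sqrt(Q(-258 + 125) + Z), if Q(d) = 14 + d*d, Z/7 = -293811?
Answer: I*sqrt(2038974) ≈ 1427.9*I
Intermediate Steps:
Z = -2056677 (Z = 7*(-293811) = -2056677)
Q(d) = 14 + d**2
sqrt(Q(-258 + 125) + Z) = sqrt((14 + (-258 + 125)**2) - 2056677) = sqrt((14 + (-133)**2) - 2056677) = sqrt((14 + 17689) - 2056677) = sqrt(17703 - 2056677) = sqrt(-2038974) = I*sqrt(2038974)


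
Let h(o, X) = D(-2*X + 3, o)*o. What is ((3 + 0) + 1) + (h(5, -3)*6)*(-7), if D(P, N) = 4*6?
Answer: -5036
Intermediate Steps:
D(P, N) = 24
h(o, X) = 24*o
((3 + 0) + 1) + (h(5, -3)*6)*(-7) = ((3 + 0) + 1) + ((24*5)*6)*(-7) = (3 + 1) + (120*6)*(-7) = 4 + 720*(-7) = 4 - 5040 = -5036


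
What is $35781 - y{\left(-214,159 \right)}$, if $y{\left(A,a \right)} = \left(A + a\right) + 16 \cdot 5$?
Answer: $35756$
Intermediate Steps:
$y{\left(A,a \right)} = 80 + A + a$ ($y{\left(A,a \right)} = \left(A + a\right) + 80 = 80 + A + a$)
$35781 - y{\left(-214,159 \right)} = 35781 - \left(80 - 214 + 159\right) = 35781 - 25 = 35756$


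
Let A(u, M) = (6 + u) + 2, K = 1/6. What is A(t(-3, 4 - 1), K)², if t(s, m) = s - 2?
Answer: 9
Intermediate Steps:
t(s, m) = -2 + s
K = ⅙ ≈ 0.16667
A(u, M) = 8 + u
A(t(-3, 4 - 1), K)² = (8 + (-2 - 3))² = (8 - 5)² = 3² = 9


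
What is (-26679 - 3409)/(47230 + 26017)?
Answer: -30088/73247 ≈ -0.41077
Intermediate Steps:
(-26679 - 3409)/(47230 + 26017) = -30088/73247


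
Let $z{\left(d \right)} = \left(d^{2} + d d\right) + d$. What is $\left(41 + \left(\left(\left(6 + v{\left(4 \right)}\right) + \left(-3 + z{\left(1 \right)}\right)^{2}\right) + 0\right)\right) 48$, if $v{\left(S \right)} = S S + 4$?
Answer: $3216$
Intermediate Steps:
$v{\left(S \right)} = 4 + S^{2}$ ($v{\left(S \right)} = S^{2} + 4 = 4 + S^{2}$)
$z{\left(d \right)} = d + 2 d^{2}$ ($z{\left(d \right)} = \left(d^{2} + d^{2}\right) + d = 2 d^{2} + d = d + 2 d^{2}$)
$\left(41 + \left(\left(\left(6 + v{\left(4 \right)}\right) + \left(-3 + z{\left(1 \right)}\right)^{2}\right) + 0\right)\right) 48 = \left(41 + \left(\left(\left(6 + \left(4 + 4^{2}\right)\right) + \left(-3 + 1 \left(1 + 2 \cdot 1\right)\right)^{2}\right) + 0\right)\right) 48 = \left(41 + \left(\left(\left(6 + \left(4 + 16\right)\right) + \left(-3 + 1 \left(1 + 2\right)\right)^{2}\right) + 0\right)\right) 48 = \left(41 + \left(\left(\left(6 + 20\right) + \left(-3 + 1 \cdot 3\right)^{2}\right) + 0\right)\right) 48 = \left(41 + \left(\left(26 + \left(-3 + 3\right)^{2}\right) + 0\right)\right) 48 = \left(41 + \left(\left(26 + 0^{2}\right) + 0\right)\right) 48 = \left(41 + \left(\left(26 + 0\right) + 0\right)\right) 48 = \left(41 + \left(26 + 0\right)\right) 48 = \left(41 + 26\right) 48 = 67 \cdot 48 = 3216$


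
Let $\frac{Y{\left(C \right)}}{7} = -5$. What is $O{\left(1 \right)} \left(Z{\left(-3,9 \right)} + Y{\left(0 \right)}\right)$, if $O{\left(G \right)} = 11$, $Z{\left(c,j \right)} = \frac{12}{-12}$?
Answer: $-396$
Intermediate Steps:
$Y{\left(C \right)} = -35$ ($Y{\left(C \right)} = 7 \left(-5\right) = -35$)
$Z{\left(c,j \right)} = -1$ ($Z{\left(c,j \right)} = 12 \left(- \frac{1}{12}\right) = -1$)
$O{\left(1 \right)} \left(Z{\left(-3,9 \right)} + Y{\left(0 \right)}\right) = 11 \left(-1 - 35\right) = 11 \left(-36\right) = -396$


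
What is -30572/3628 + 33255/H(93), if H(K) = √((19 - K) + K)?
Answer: -7643/907 + 33255*√19/19 ≈ 7620.8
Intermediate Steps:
H(K) = √19
-30572/3628 + 33255/H(93) = -30572/3628 + 33255/(√19) = -30572*1/3628 + 33255*(√19/19) = -7643/907 + 33255*√19/19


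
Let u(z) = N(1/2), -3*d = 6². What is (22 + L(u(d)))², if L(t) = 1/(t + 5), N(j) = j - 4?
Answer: 4624/9 ≈ 513.78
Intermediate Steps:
d = -12 (d = -⅓*6² = -⅓*36 = -12)
N(j) = -4 + j
u(z) = -7/2 (u(z) = -4 + 1/2 = -4 + ½ = -7/2)
L(t) = 1/(5 + t)
(22 + L(u(d)))² = (22 + 1/(5 - 7/2))² = (22 + 1/(3/2))² = (22 + ⅔)² = (68/3)² = 4624/9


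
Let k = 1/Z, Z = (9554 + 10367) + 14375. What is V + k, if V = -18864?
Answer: -646959743/34296 ≈ -18864.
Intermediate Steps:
Z = 34296 (Z = 19921 + 14375 = 34296)
k = 1/34296 ≈ 2.9158e-5
V + k = -18864 + 1/34296 = -646959743/34296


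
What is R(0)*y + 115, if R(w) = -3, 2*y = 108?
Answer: -47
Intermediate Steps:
y = 54 (y = (½)*108 = 54)
R(0)*y + 115 = -3*54 + 115 = -162 + 115 = -47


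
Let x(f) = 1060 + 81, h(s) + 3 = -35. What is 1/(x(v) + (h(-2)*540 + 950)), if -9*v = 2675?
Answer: -1/18429 ≈ -5.4262e-5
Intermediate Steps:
h(s) = -38 (h(s) = -3 - 35 = -38)
v = -2675/9 (v = -⅑*2675 = -2675/9 ≈ -297.22)
x(f) = 1141
1/(x(v) + (h(-2)*540 + 950)) = 1/(1141 + (-38*540 + 950)) = 1/(1141 + (-20520 + 950)) = 1/(1141 - 19570) = 1/(-18429) = -1/18429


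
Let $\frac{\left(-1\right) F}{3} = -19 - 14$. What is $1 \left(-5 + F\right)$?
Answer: $94$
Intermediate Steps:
$F = 99$ ($F = - 3 \left(-19 - 14\right) = \left(-3\right) \left(-33\right) = 99$)
$1 \left(-5 + F\right) = 1 \left(-5 + 99\right) = 1 \cdot 94 = 94$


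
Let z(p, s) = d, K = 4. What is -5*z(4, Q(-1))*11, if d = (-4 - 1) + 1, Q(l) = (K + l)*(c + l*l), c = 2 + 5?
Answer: 220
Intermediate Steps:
c = 7
Q(l) = (4 + l)*(7 + l**2) (Q(l) = (4 + l)*(7 + l*l) = (4 + l)*(7 + l**2))
d = -4 (d = -5 + 1 = -4)
z(p, s) = -4
-5*z(4, Q(-1))*11 = -5*(-4)*11 = 20*11 = 220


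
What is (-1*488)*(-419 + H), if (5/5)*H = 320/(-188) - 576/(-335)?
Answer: 3219278904/15745 ≈ 2.0446e+5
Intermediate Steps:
H = 272/15745 (H = 320/(-188) - 576/(-335) = 320*(-1/188) - 576*(-1/335) = -80/47 + 576/335 = 272/15745 ≈ 0.017275)
(-1*488)*(-419 + H) = (-1*488)*(-419 + 272/15745) = -488*(-6596883/15745) = 3219278904/15745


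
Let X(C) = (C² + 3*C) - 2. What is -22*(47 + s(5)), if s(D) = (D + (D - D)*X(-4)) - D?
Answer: -1034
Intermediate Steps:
X(C) = -2 + C² + 3*C
s(D) = 0 (s(D) = (D + (D - D)*(-2 + (-4)² + 3*(-4))) - D = (D + 0*(-2 + 16 - 12)) - D = (D + 0*2) - D = (D + 0) - D = D - D = 0)
-22*(47 + s(5)) = -22*(47 + 0) = -22*47 = -1034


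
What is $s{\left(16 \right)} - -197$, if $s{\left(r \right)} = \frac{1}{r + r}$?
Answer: $\frac{6305}{32} \approx 197.03$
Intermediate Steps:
$s{\left(r \right)} = \frac{1}{2 r}$
$s{\left(16 \right)} - -197 = \frac{1}{2 \cdot 16} - -197 = \frac{1}{2} \cdot \frac{1}{16} + 197 = \frac{1}{32} + 197 = \frac{6305}{32}$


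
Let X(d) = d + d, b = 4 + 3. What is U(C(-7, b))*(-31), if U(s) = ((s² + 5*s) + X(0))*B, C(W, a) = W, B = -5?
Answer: 2170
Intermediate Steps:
b = 7
X(d) = 2*d
U(s) = -25*s - 5*s² (U(s) = ((s² + 5*s) + 2*0)*(-5) = ((s² + 5*s) + 0)*(-5) = (s² + 5*s)*(-5) = -25*s - 5*s²)
U(C(-7, b))*(-31) = (5*(-7)*(-5 - 1*(-7)))*(-31) = (5*(-7)*(-5 + 7))*(-31) = (5*(-7)*2)*(-31) = -70*(-31) = 2170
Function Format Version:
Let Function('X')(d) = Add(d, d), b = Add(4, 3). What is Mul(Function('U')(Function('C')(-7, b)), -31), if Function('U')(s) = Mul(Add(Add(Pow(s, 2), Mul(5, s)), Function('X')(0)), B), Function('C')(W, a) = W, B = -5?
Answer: 2170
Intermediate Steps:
b = 7
Function('X')(d) = Mul(2, d)
Function('U')(s) = Add(Mul(-25, s), Mul(-5, Pow(s, 2))) (Function('U')(s) = Mul(Add(Add(Pow(s, 2), Mul(5, s)), Mul(2, 0)), -5) = Mul(Add(Add(Pow(s, 2), Mul(5, s)), 0), -5) = Mul(Add(Pow(s, 2), Mul(5, s)), -5) = Add(Mul(-25, s), Mul(-5, Pow(s, 2))))
Mul(Function('U')(Function('C')(-7, b)), -31) = Mul(Mul(5, -7, Add(-5, Mul(-1, -7))), -31) = Mul(Mul(5, -7, Add(-5, 7)), -31) = Mul(Mul(5, -7, 2), -31) = Mul(-70, -31) = 2170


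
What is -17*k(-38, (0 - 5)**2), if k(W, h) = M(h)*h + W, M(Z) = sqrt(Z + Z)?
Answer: 646 - 2125*sqrt(2) ≈ -2359.2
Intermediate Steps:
M(Z) = sqrt(2)*sqrt(Z) (M(Z) = sqrt(2*Z) = sqrt(2)*sqrt(Z))
k(W, h) = W + sqrt(2)*h**(3/2) (k(W, h) = (sqrt(2)*sqrt(h))*h + W = sqrt(2)*h**(3/2) + W = W + sqrt(2)*h**(3/2))
-17*k(-38, (0 - 5)**2) = -17*(-38 + sqrt(2)*((0 - 5)**2)**(3/2)) = -17*(-38 + sqrt(2)*((-5)**2)**(3/2)) = -17*(-38 + sqrt(2)*25**(3/2)) = -17*(-38 + sqrt(2)*125) = -17*(-38 + 125*sqrt(2)) = 646 - 2125*sqrt(2)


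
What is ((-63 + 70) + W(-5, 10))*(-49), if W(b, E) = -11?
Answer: 196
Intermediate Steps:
((-63 + 70) + W(-5, 10))*(-49) = ((-63 + 70) - 11)*(-49) = (7 - 11)*(-49) = -4*(-49) = 196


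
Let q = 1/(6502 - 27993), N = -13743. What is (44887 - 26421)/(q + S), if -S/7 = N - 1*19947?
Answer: 396852806/5068222529 ≈ 0.078302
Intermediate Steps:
q = -1/21491 (q = 1/(-21491) = -1/21491 ≈ -4.6531e-5)
S = 235830 (S = -7*(-13743 - 1*19947) = -7*(-13743 - 19947) = -7*(-33690) = 235830)
(44887 - 26421)/(q + S) = (44887 - 26421)/(-1/21491 + 235830) = 18466/(5068222529/21491) = 18466*(21491/5068222529) = 396852806/5068222529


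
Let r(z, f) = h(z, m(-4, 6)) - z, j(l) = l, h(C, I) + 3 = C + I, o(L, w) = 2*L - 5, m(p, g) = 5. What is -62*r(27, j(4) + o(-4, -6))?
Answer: -124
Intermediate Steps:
o(L, w) = -5 + 2*L
h(C, I) = -3 + C + I (h(C, I) = -3 + (C + I) = -3 + C + I)
r(z, f) = 2 (r(z, f) = (-3 + z + 5) - z = (2 + z) - z = 2)
-62*r(27, j(4) + o(-4, -6)) = -62*2 = -124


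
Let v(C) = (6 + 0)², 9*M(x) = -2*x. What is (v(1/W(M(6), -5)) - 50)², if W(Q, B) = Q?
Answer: 196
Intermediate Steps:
M(x) = -2*x/9 (M(x) = (-2*x)/9 = -2*x/9)
v(C) = 36 (v(C) = 6² = 36)
(v(1/W(M(6), -5)) - 50)² = (36 - 50)² = (-14)² = 196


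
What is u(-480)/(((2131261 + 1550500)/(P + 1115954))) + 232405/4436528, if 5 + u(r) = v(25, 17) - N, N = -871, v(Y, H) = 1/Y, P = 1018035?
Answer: 205002276215237117/408355894145200 ≈ 502.02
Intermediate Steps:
u(r) = 21651/25 (u(r) = -5 + (1/25 - 1*(-871)) = -5 + (1/25 + 871) = -5 + 21776/25 = 21651/25)
u(-480)/(((2131261 + 1550500)/(P + 1115954))) + 232405/4436528 = 21651/(25*(((2131261 + 1550500)/(1018035 + 1115954)))) + 232405/4436528 = 21651/(25*((3681761/2133989))) + 232405*(1/4436528) = 21651/(25*((3681761*(1/2133989)))) + 232405/4436528 = 21651/(25*(3681761/2133989)) + 232405/4436528 = (21651/25)*(2133989/3681761) + 232405/4436528 = 46202995839/92044025 + 232405/4436528 = 205002276215237117/408355894145200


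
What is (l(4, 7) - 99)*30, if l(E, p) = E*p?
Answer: -2130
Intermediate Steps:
(l(4, 7) - 99)*30 = (4*7 - 99)*30 = (28 - 99)*30 = -71*30 = -2130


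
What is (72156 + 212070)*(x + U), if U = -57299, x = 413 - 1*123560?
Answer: -51287444796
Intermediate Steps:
x = -123147 (x = 413 - 123560 = -123147)
(72156 + 212070)*(x + U) = (72156 + 212070)*(-123147 - 57299) = 284226*(-180446) = -51287444796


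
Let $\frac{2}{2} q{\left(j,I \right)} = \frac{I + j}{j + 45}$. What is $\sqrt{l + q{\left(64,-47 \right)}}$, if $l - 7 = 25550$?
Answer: $\frac{\sqrt{303644570}}{109} \approx 159.87$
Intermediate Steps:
$l = 25557$ ($l = 7 + 25550 = 25557$)
$q{\left(j,I \right)} = \frac{I + j}{45 + j}$ ($q{\left(j,I \right)} = \frac{I + j}{j + 45} = \frac{I + j}{45 + j}$)
$\sqrt{l + q{\left(64,-47 \right)}} = \sqrt{25557 + \frac{-47 + 64}{45 + 64}} = \sqrt{25557 + \frac{1}{109} \cdot 17} = \sqrt{25557 + \frac{17}{109}} = \sqrt{\frac{2785730}{109}} = \frac{\sqrt{303644570}}{109}$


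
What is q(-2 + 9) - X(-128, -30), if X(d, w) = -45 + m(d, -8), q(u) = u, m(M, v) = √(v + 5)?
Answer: 52 - I*√3 ≈ 52.0 - 1.732*I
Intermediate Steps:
m(M, v) = √(5 + v)
X(d, w) = -45 + I*√3 (X(d, w) = -45 + √(5 - 8) = -45 + √(-3) = -45 + I*√3)
q(-2 + 9) - X(-128, -30) = (-2 + 9) - (-45 + I*√3) = 7 + (45 - I*√3) = 52 - I*√3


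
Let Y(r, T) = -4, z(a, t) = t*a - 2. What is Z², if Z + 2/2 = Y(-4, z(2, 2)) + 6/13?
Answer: 3481/169 ≈ 20.598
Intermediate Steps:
z(a, t) = -2 + a*t (z(a, t) = a*t - 2 = -2 + a*t)
Z = -59/13 (Z = -1 + (-4 + 6/13) = -1 - 46/13 = -59/13 ≈ -4.5385)
Z² = (-59/13)² = 3481/169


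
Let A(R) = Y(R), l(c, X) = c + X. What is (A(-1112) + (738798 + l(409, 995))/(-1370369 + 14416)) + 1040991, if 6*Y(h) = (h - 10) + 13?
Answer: 8467701023449/8135718 ≈ 1.0408e+6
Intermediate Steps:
l(c, X) = X + c
Y(h) = ½ + h/6 (Y(h) = ((h - 10) + 13)/6 = ((-10 + h) + 13)/6 = (3 + h)/6 = ½ + h/6)
A(R) = ½ + R/6
(A(-1112) + (738798 + l(409, 995))/(-1370369 + 14416)) + 1040991 = ((½ + (⅙)*(-1112)) + (738798 + (995 + 409))/(-1370369 + 14416)) + 1040991 = ((½ - 556/3) + (738798 + 1404)/(-1355953)) + 1040991 = (-1109/6 + 740202*(-1/1355953)) + 1040991 = (-1109/6 - 740202/1355953) + 1040991 = -1508193089/8135718 + 1040991 = 8467701023449/8135718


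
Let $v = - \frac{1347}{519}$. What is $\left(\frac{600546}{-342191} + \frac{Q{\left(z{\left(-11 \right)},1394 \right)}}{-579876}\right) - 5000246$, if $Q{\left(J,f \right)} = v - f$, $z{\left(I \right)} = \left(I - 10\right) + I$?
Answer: $- \frac{57216342056737749945}{11442701419556} \approx -5.0002 \cdot 10^{6}$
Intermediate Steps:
$z{\left(I \right)} = -10 + 2 I$ ($z{\left(I \right)} = \left(-10 + I\right) + I = -10 + 2 I$)
$v = - \frac{449}{173}$ ($v = \left(-1347\right) \frac{1}{519} = - \frac{449}{173} \approx -2.5954$)
$Q{\left(J,f \right)} = - \frac{449}{173} - f$
$\left(\frac{600546}{-342191} + \frac{Q{\left(z{\left(-11 \right)},1394 \right)}}{-579876}\right) - 5000246 = \left(\frac{600546}{-342191} + \frac{- \frac{449}{173} - 1394}{-579876}\right) - 5000246 = \left(600546 \left(- \frac{1}{342191}\right) + \left(- \frac{449}{173} - 1394\right) \left(- \frac{1}{579876}\right)\right) - 5000246 = \left(- \frac{600546}{342191} - - \frac{80537}{33439516}\right) - 5000246 = \left(- \frac{600546}{342191} + \frac{80537}{33439516}\right) - 5000246 = - \frac{20054408539169}{11442701419556} - 5000246 = - \frac{57216342056737749945}{11442701419556}$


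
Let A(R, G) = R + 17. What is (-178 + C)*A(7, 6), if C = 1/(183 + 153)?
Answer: -59807/14 ≈ -4271.9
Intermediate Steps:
A(R, G) = 17 + R
C = 1/336 ≈ 0.0029762
(-178 + C)*A(7, 6) = (-178 + 1/336)*(17 + 7) = -59807/336*24 = -59807/14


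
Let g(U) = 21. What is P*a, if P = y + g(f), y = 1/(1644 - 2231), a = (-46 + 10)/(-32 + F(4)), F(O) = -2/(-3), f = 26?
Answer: 665604/27589 ≈ 24.126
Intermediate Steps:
F(O) = ⅔ (F(O) = -2*(-⅓) = ⅔)
a = 54/47 (a = (-46 + 10)/(-32 + ⅔) = -36/(-94/3) = -36*(-3/94) = 54/47 ≈ 1.1489)
y = -1/587 (y = 1/(-587) = -1/587 ≈ -0.0017036)
P = 12326/587 (P = -1/587 + 21 = 12326/587 ≈ 20.998)
P*a = (12326/587)*(54/47) = 665604/27589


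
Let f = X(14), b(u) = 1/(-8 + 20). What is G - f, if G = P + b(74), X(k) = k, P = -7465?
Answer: -89747/12 ≈ -7478.9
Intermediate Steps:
b(u) = 1/12
G = -89579/12 (G = -7465 + 1/12 = -89579/12 ≈ -7464.9)
f = 14
G - f = -89579/12 - 1*14 = -89579/12 - 14 = -89747/12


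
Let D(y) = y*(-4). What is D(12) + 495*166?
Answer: 82122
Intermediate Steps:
D(y) = -4*y
D(12) + 495*166 = -4*12 + 495*166 = -48 + 82170 = 82122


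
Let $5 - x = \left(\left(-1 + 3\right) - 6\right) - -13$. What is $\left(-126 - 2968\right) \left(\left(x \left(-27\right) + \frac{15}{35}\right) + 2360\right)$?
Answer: $-7637318$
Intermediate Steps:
$x = -4$ ($x = 5 - \left(\left(\left(-1 + 3\right) - 6\right) - -13\right) = 5 - \left(\left(2 - 6\right) + 13\right) = 5 - \left(-4 + 13\right) = 5 - 9 = -4$)
$\left(-126 - 2968\right) \left(\left(x \left(-27\right) + \frac{15}{35}\right) + 2360\right) = \left(-126 - 2968\right) \left(\left(\left(-4\right) \left(-27\right) + \frac{15}{35}\right) + 2360\right) = - 3094 \left(\left(108 + 15 \cdot \frac{1}{35}\right) + 2360\right) = - 3094 \left(\left(108 + \frac{3}{7}\right) + 2360\right) = - 3094 \left(\frac{759}{7} + 2360\right) = \left(-3094\right) \frac{17279}{7} = -7637318$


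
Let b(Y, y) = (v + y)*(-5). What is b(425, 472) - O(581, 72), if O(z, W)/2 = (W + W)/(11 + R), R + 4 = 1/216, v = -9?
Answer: -3564803/1513 ≈ -2356.1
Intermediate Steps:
R = -863/216 (R = -4 + 1/216 = -863/216 ≈ -3.9954)
b(Y, y) = 45 - 5*y (b(Y, y) = (-9 + y)*(-5) = 45 - 5*y)
O(z, W) = 864*W/1513 (O(z, W) = 2*((W + W)/(11 - 863/216)) = 2*((2*W)/(1513/216)) = 2*((2*W)*(216/1513)) = 2*(432*W/1513) = 864*W/1513)
b(425, 472) - O(581, 72) = (45 - 5*472) - 864*72/1513 = (45 - 2360) - 1*62208/1513 = -2315 - 62208/1513 = -3564803/1513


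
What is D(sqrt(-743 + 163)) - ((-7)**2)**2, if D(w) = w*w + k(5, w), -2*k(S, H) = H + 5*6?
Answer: -2996 - I*sqrt(145) ≈ -2996.0 - 12.042*I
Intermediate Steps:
k(S, H) = -15 - H/2 (k(S, H) = -(H + 5*6)/2 = -(H + 30)/2 = -(30 + H)/2 = -15 - H/2)
D(w) = -15 + w**2 - w/2 (D(w) = w*w + (-15 - w/2) = w**2 + (-15 - w/2) = -15 + w**2 - w/2)
D(sqrt(-743 + 163)) - ((-7)**2)**2 = (-15 + (sqrt(-743 + 163))**2 - sqrt(-743 + 163)/2) - ((-7)**2)**2 = (-15 + (sqrt(-580))**2 - I*sqrt(145)) - 1*49**2 = (-15 + (2*I*sqrt(145))**2 - I*sqrt(145)) - 1*2401 = (-15 - 580 - I*sqrt(145)) - 2401 = (-595 - I*sqrt(145)) - 2401 = -2996 - I*sqrt(145)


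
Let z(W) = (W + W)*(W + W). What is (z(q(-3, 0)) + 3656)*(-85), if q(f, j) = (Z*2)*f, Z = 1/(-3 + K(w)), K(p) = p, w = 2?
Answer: -323000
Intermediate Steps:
Z = -1 (Z = 1/(-3 + 2) = 1/(-1) = -1)
q(f, j) = -2*f (q(f, j) = (-1*2)*f = -2*f)
z(W) = 4*W² (z(W) = (2*W)*(2*W) = 4*W²)
(z(q(-3, 0)) + 3656)*(-85) = (4*(-2*(-3))² + 3656)*(-85) = (4*6² + 3656)*(-85) = (4*36 + 3656)*(-85) = (144 + 3656)*(-85) = 3800*(-85) = -323000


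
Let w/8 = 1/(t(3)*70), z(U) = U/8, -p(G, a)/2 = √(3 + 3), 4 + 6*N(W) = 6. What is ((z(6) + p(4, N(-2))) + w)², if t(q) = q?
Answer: 4343161/176400 - 331*√6/105 ≈ 16.899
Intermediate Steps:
N(W) = ⅓ (N(W) = -⅔ + (⅙)*6 = -⅔ + 1 = ⅓)
p(G, a) = -2*√6 (p(G, a) = -2*√(3 + 3) = -2*√6)
z(U) = U/8 (z(U) = U*(⅛) = U/8)
w = 4/105 (w = 8/((3*70)) = 8/210 = 8*(1/210) = 4/105 ≈ 0.038095)
((z(6) + p(4, N(-2))) + w)² = (((⅛)*6 - 2*√6) + 4/105)² = ((¾ - 2*√6) + 4/105)² = (331/420 - 2*√6)²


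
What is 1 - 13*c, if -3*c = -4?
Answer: -49/3 ≈ -16.333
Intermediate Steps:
c = 4/3 (c = -⅓*(-4) = 4/3 ≈ 1.3333)
1 - 13*c = 1 - 13*4/3 = 1 - 52/3 = -49/3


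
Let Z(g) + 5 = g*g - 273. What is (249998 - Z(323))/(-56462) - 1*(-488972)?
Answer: 27608191117/56462 ≈ 4.8897e+5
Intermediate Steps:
Z(g) = -278 + g² (Z(g) = -5 + (g*g - 273) = -5 + (g² - 273) = -5 + (-273 + g²) = -278 + g²)
(249998 - Z(323))/(-56462) - 1*(-488972) = (249998 - (-278 + 323²))/(-56462) - 1*(-488972) = (249998 - (-278 + 104329))*(-1/56462) + 488972 = (249998 - 1*104051)*(-1/56462) + 488972 = (249998 - 104051)*(-1/56462) + 488972 = 145947*(-1/56462) + 488972 = -145947/56462 + 488972 = 27608191117/56462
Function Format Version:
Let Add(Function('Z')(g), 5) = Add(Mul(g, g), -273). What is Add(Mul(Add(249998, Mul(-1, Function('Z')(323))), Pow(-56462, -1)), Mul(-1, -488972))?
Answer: Rational(27608191117, 56462) ≈ 4.8897e+5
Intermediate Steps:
Function('Z')(g) = Add(-278, Pow(g, 2)) (Function('Z')(g) = Add(-5, Add(Mul(g, g), -273)) = Add(-5, Add(Pow(g, 2), -273)) = Add(-5, Add(-273, Pow(g, 2))) = Add(-278, Pow(g, 2)))
Add(Mul(Add(249998, Mul(-1, Function('Z')(323))), Pow(-56462, -1)), Mul(-1, -488972)) = Add(Mul(Add(249998, Mul(-1, Add(-278, Pow(323, 2)))), Pow(-56462, -1)), Mul(-1, -488972)) = Add(Mul(Add(249998, Mul(-1, Add(-278, 104329))), Rational(-1, 56462)), 488972) = Add(Mul(Add(249998, Mul(-1, 104051)), Rational(-1, 56462)), 488972) = Add(Mul(Add(249998, -104051), Rational(-1, 56462)), 488972) = Add(Mul(145947, Rational(-1, 56462)), 488972) = Add(Rational(-145947, 56462), 488972) = Rational(27608191117, 56462)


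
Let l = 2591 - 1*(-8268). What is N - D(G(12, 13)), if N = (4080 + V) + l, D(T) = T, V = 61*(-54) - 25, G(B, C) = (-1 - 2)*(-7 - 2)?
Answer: 11593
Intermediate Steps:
G(B, C) = 27 (G(B, C) = -3*(-9) = 27)
V = -3319 (V = -3294 - 25 = -3319)
l = 10859 (l = 2591 + 8268 = 10859)
N = 11620 (N = (4080 - 3319) + 10859 = 761 + 10859 = 11620)
N - D(G(12, 13)) = 11620 - 1*27 = 11620 - 27 = 11593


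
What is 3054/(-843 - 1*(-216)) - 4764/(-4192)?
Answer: -817945/219032 ≈ -3.7344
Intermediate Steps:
3054/(-843 - 1*(-216)) - 4764/(-4192) = 3054/(-843 + 216) - 4764*(-1/4192) = 3054/(-627) + 1191/1048 = 3054*(-1/627) + 1191/1048 = -1018/209 + 1191/1048 = -817945/219032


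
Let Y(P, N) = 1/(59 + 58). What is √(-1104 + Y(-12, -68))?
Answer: I*√1679171/39 ≈ 33.226*I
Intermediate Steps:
Y(P, N) = 1/117
√(-1104 + Y(-12, -68)) = √(-1104 + 1/117) = √(-129167/117) = I*√1679171/39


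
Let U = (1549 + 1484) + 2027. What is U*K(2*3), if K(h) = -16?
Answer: -80960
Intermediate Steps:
U = 5060 (U = 3033 + 2027 = 5060)
U*K(2*3) = 5060*(-16) = -80960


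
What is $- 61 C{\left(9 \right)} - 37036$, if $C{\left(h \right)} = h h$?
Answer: $-41977$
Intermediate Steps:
$C{\left(h \right)} = h^{2}$
$- 61 C{\left(9 \right)} - 37036 = - 61 \cdot 9^{2} - 37036 = \left(-61\right) 81 - 37036 = -4941 - 37036 = -41977$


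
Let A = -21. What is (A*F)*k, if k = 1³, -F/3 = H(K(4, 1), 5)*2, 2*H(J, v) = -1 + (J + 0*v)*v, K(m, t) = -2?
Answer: -693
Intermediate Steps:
H(J, v) = -½ + J*v/2 (H(J, v) = (-1 + (J + 0*v)*v)/2 = (-1 + (J + 0)*v)/2 = (-1 + J*v)/2 = -½ + J*v/2)
F = 33 (F = -3*(-½ + (½)*(-2)*5)*2 = -3*(-½ - 5)*2 = -(-33)*2/2 = -3*(-11) = 33)
k = 1
(A*F)*k = -21*33*1 = -693*1 = -693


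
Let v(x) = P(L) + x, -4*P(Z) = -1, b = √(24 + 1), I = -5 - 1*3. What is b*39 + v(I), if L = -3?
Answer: 749/4 ≈ 187.25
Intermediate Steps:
I = -8 (I = -5 - 3 = -8)
b = 5 (b = √25 = 5)
P(Z) = ¼ (P(Z) = -¼*(-1) = ¼)
v(x) = ¼ + x
b*39 + v(I) = 5*39 + (¼ - 8) = 195 - 31/4 = 749/4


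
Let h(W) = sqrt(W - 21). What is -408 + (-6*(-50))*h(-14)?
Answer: -408 + 300*I*sqrt(35) ≈ -408.0 + 1774.8*I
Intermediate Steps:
h(W) = sqrt(-21 + W)
-408 + (-6*(-50))*h(-14) = -408 + (-6*(-50))*sqrt(-21 - 14) = -408 + 300*sqrt(-35) = -408 + 300*(I*sqrt(35)) = -408 + 300*I*sqrt(35)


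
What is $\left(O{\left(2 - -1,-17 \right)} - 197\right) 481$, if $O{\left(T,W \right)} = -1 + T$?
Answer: $-93795$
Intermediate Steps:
$\left(O{\left(2 - -1,-17 \right)} - 197\right) 481 = \left(\left(-1 + \left(2 - -1\right)\right) - 197\right) 481 = \left(\left(-1 + \left(2 + 1\right)\right) - 197\right) 481 = \left(\left(-1 + 3\right) - 197\right) 481 = \left(2 - 197\right) 481 = \left(-195\right) 481 = -93795$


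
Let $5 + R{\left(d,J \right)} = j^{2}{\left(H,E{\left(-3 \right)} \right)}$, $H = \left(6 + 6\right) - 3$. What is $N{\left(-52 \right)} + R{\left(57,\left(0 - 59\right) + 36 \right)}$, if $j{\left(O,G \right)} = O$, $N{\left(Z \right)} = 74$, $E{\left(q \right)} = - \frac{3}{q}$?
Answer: $150$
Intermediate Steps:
$H = 9$ ($H = 12 - 3 = 9$)
$R{\left(d,J \right)} = 76$ ($R{\left(d,J \right)} = -5 + 9^{2} = -5 + 81 = 76$)
$N{\left(-52 \right)} + R{\left(57,\left(0 - 59\right) + 36 \right)} = 74 + 76 = 150$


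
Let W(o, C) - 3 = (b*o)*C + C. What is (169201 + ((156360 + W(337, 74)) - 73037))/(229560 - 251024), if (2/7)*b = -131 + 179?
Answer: -4442185/21464 ≈ -206.96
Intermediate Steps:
b = 168 (b = 7*(-131 + 179)/2 = (7/2)*48 = 168)
W(o, C) = 3 + C + 168*C*o (W(o, C) = 3 + ((168*o)*C + C) = 3 + (168*C*o + C) = 3 + (C + 168*C*o) = 3 + C + 168*C*o)
(169201 + ((156360 + W(337, 74)) - 73037))/(229560 - 251024) = (169201 + ((156360 + (3 + 74 + 168*74*337)) - 73037))/(229560 - 251024) = (169201 + ((156360 + (3 + 74 + 4189584)) - 73037))/(-21464) = (169201 + ((156360 + 4189661) - 73037))*(-1/21464) = (169201 + (4346021 - 73037))*(-1/21464) = (169201 + 4272984)*(-1/21464) = 4442185*(-1/21464) = -4442185/21464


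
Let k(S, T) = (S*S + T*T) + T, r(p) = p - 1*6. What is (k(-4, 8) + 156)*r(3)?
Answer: -732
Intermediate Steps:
r(p) = -6 + p (r(p) = p - 6 = -6 + p)
k(S, T) = T + S² + T² (k(S, T) = (S² + T²) + T = T + S² + T²)
(k(-4, 8) + 156)*r(3) = ((8 + (-4)² + 8²) + 156)*(-6 + 3) = ((8 + 16 + 64) + 156)*(-3) = (88 + 156)*(-3) = 244*(-3) = -732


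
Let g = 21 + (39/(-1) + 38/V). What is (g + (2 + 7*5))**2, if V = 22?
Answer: 51984/121 ≈ 429.62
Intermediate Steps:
g = -179/11 (g = 21 + (39/(-1) + 38/22) = 21 + (39*(-1) + 38*(1/22)) = 21 + (-39 + 19/11) = 21 - 410/11 = -179/11 ≈ -16.273)
(g + (2 + 7*5))**2 = (-179/11 + (2 + 7*5))**2 = (-179/11 + (2 + 35))**2 = (-179/11 + 37)**2 = (228/11)**2 = 51984/121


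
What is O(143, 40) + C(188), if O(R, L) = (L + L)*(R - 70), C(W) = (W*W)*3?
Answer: 111872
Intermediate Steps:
C(W) = 3*W² (C(W) = W²*3 = 3*W²)
O(R, L) = 2*L*(-70 + R) (O(R, L) = (2*L)*(-70 + R) = 2*L*(-70 + R))
O(143, 40) + C(188) = 2*40*(-70 + 143) + 3*188² = 2*40*73 + 3*35344 = 5840 + 106032 = 111872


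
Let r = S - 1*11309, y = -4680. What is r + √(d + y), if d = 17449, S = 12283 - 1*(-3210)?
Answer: 4297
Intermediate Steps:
S = 15493 (S = 12283 + 3210 = 15493)
r = 4184 (r = 15493 - 1*11309 = 15493 - 11309 = 4184)
r + √(d + y) = 4184 + √(17449 - 4680) = 4184 + √12769 = 4184 + 113 = 4297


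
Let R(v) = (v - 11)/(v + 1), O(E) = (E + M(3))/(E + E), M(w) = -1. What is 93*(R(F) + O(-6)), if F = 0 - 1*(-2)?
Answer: -899/4 ≈ -224.75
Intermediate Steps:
F = 2 (F = 0 + 2 = 2)
O(E) = (-1 + E)/(2*E) (O(E) = (E - 1)/(E + E) = (-1 + E)/((2*E)) = (-1 + E)*(1/(2*E)) = (-1 + E)/(2*E))
R(v) = (-11 + v)/(1 + v)
93*(R(F) + O(-6)) = 93*((-11 + 2)/(1 + 2) + (½)*(-1 - 6)/(-6)) = 93*(-9/3 + (½)*(-⅙)*(-7)) = 93*((⅓)*(-9) + 7/12) = 93*(-3 + 7/12) = 93*(-29/12) = -899/4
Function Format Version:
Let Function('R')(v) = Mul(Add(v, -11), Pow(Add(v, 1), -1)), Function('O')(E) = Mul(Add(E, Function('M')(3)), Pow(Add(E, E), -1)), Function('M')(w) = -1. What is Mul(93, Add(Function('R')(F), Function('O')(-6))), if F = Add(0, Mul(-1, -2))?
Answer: Rational(-899, 4) ≈ -224.75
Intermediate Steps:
F = 2 (F = Add(0, 2) = 2)
Function('O')(E) = Mul(Rational(1, 2), Pow(E, -1), Add(-1, E)) (Function('O')(E) = Mul(Add(E, -1), Pow(Add(E, E), -1)) = Mul(Add(-1, E), Pow(Mul(2, E), -1)) = Mul(Add(-1, E), Mul(Rational(1, 2), Pow(E, -1))) = Mul(Rational(1, 2), Pow(E, -1), Add(-1, E)))
Function('R')(v) = Mul(Pow(Add(1, v), -1), Add(-11, v)) (Function('R')(v) = Mul(Add(-11, v), Pow(Add(1, v), -1)) = Mul(Pow(Add(1, v), -1), Add(-11, v)))
Mul(93, Add(Function('R')(F), Function('O')(-6))) = Mul(93, Add(Mul(Pow(Add(1, 2), -1), Add(-11, 2)), Mul(Rational(1, 2), Pow(-6, -1), Add(-1, -6)))) = Mul(93, Add(Mul(Pow(3, -1), -9), Mul(Rational(1, 2), Rational(-1, 6), -7))) = Mul(93, Add(Mul(Rational(1, 3), -9), Rational(7, 12))) = Mul(93, Add(-3, Rational(7, 12))) = Mul(93, Rational(-29, 12)) = Rational(-899, 4)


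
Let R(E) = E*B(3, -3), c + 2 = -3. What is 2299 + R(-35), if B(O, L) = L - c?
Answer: 2229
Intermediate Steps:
c = -5 (c = -2 - 3 = -5)
B(O, L) = 5 + L (B(O, L) = L - 1*(-5) = L + 5 = 5 + L)
R(E) = 2*E (R(E) = E*(5 - 3) = E*2 = 2*E)
2299 + R(-35) = 2299 + 2*(-35) = 2299 - 70 = 2229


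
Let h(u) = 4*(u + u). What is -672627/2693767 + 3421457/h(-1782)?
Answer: -9226196929031/38402342352 ≈ -240.25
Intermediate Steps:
h(u) = 8*u (h(u) = 4*(2*u) = 8*u)
-672627/2693767 + 3421457/h(-1782) = -672627/2693767 + 3421457/((8*(-1782))) = -672627*1/2693767 + 3421457/(-14256) = -672627/2693767 + 3421457*(-1/14256) = -672627/2693767 - 3421457/14256 = -9226196929031/38402342352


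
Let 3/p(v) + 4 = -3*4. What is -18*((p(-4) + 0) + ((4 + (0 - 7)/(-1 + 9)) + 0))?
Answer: -423/8 ≈ -52.875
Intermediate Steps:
p(v) = -3/16 (p(v) = 3/(-4 - 3*4) = 3/(-4 - 12) = 3/(-16) = 3*(-1/16) = -3/16)
-18*((p(-4) + 0) + ((4 + (0 - 7)/(-1 + 9)) + 0)) = -18*((-3/16 + 0) + ((4 + (0 - 7)/(-1 + 9)) + 0)) = -18*(-3/16 + ((4 - 7/8) + 0)) = -18*(-3/16 + (25/8 + 0)) = -18*(-3/16 + 25/8) = -18*47/16 = -423/8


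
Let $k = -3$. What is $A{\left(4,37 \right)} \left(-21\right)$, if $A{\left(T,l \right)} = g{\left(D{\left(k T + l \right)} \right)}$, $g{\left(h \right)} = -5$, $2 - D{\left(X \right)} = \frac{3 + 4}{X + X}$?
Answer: $105$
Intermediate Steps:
$D{\left(X \right)} = 2 - \frac{7}{2 X}$ ($D{\left(X \right)} = 2 - \frac{3 + 4}{X + X} = 2 - \frac{7}{2 X}$)
$A{\left(T,l \right)} = -5$
$A{\left(4,37 \right)} \left(-21\right) = \left(-5\right) \left(-21\right) = 105$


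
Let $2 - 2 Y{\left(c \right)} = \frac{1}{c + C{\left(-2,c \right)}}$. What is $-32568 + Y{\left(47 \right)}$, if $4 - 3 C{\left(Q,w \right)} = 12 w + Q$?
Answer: $- \frac{9053625}{278} \approx -32567.0$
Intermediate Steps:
$C{\left(Q,w \right)} = \frac{4}{3} - 4 w - \frac{Q}{3}$ ($C{\left(Q,w \right)} = \frac{4}{3} - \frac{12 w + Q}{3} = \frac{4}{3} - \frac{Q + 12 w}{3} = \frac{4}{3} - \left(4 w + \frac{Q}{3}\right) = \frac{4}{3} - 4 w - \frac{Q}{3}$)
$Y{\left(c \right)} = 1 - \frac{1}{2 \left(2 - 3 c\right)}$ ($Y{\left(c \right)} = 1 - \frac{1}{2 \left(c - \left(-2 + 4 c\right)\right)} = 1 - \frac{1}{2 \left(2 - 3 c\right)}$)
$-32568 + Y{\left(47 \right)} = -32568 + \frac{3 \left(-1 + 2 \cdot 47\right)}{2 \left(-2 + 3 \cdot 47\right)} = -32568 + \frac{3 \left(-1 + 94\right)}{2 \left(-2 + 141\right)} = -32568 + \frac{3}{2} \cdot \frac{1}{139} \cdot 93 = -32568 + \frac{279}{278} = - \frac{9053625}{278}$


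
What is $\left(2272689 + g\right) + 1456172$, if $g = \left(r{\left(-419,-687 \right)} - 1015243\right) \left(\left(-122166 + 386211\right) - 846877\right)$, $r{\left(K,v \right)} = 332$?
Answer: $591526336813$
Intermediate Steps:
$g = 591522607952$ ($g = \left(332 - 1015243\right) \left(\left(-122166 + 386211\right) - 846877\right) = - 1014911 \left(264045 - 846877\right) = \left(-1014911\right) \left(-582832\right) = 591522607952$)
$\left(2272689 + g\right) + 1456172 = \left(2272689 + 591522607952\right) + 1456172 = 591524880641 + 1456172 = 591526336813$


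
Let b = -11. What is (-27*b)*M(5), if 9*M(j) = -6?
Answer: -198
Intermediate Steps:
M(j) = -⅔ (M(j) = (⅑)*(-6) = -⅔)
(-27*b)*M(5) = -27*(-11)*(-⅔) = 297*(-⅔) = -198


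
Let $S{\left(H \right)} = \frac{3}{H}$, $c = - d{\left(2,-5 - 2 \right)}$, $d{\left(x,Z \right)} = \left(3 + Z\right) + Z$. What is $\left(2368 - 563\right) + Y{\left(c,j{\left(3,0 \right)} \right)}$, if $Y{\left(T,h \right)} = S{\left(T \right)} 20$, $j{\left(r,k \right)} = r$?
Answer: $\frac{19915}{11} \approx 1810.5$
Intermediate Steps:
$d{\left(x,Z \right)} = 3 + 2 Z$
$c = 11$ ($c = - (3 + 2 \left(-5 - 2\right)) = - (3 + 2 \left(-7\right)) = - (3 - 14) = \left(-1\right) \left(-11\right) = 11$)
$Y{\left(T,h \right)} = \frac{60}{T}$ ($Y{\left(T,h \right)} = \frac{3}{T} 20 = \frac{60}{T}$)
$\left(2368 - 563\right) + Y{\left(c,j{\left(3,0 \right)} \right)} = \left(2368 - 563\right) + \frac{60}{11} = \left(2368 - 563\right) + 60 \cdot \frac{1}{11} = 1805 + \frac{60}{11} = \frac{19915}{11}$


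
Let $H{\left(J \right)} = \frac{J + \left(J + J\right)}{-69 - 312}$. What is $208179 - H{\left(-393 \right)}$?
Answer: $\frac{26438340}{127} \approx 2.0818 \cdot 10^{5}$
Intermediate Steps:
$H{\left(J \right)} = - \frac{J}{127}$ ($H{\left(J \right)} = \frac{J + 2 J}{-381} = 3 J \left(- \frac{1}{381}\right) = - \frac{J}{127}$)
$208179 - H{\left(-393 \right)} = 208179 - \left(- \frac{1}{127}\right) \left(-393\right) = 208179 - \frac{393}{127} = \frac{26438340}{127}$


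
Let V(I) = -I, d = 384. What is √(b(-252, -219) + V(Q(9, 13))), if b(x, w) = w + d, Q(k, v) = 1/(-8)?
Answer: √2642/4 ≈ 12.850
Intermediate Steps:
Q(k, v) = -⅛
b(x, w) = 384 + w (b(x, w) = w + 384 = 384 + w)
√(b(-252, -219) + V(Q(9, 13))) = √((384 - 219) - 1*(-⅛)) = √(165 + ⅛) = √(1321/8) = √2642/4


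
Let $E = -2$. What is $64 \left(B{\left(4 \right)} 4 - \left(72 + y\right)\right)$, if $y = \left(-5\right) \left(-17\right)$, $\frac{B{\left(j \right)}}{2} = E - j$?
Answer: $-13120$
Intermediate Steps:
$B{\left(j \right)} = -4 - 2 j$ ($B{\left(j \right)} = 2 \left(-2 - j\right) = -4 - 2 j$)
$y = 85$
$64 \left(B{\left(4 \right)} 4 - \left(72 + y\right)\right) = 64 \left(\left(-4 - 8\right) 4 - 157\right) = 64 \left(\left(-12\right) 4 - 157\right) = 64 \left(-48 - 157\right) = 64 \left(-205\right) = -13120$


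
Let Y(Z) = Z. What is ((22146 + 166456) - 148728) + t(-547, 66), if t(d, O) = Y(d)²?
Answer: 339083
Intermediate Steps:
t(d, O) = d²
((22146 + 166456) - 148728) + t(-547, 66) = ((22146 + 166456) - 148728) + (-547)² = (188602 - 148728) + 299209 = 39874 + 299209 = 339083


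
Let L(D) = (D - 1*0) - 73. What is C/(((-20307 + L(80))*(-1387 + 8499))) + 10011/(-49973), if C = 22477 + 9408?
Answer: -5905785709/29448089440 ≈ -0.20055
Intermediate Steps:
L(D) = -73 + D (L(D) = (D + 0) - 73 = D - 73 = -73 + D)
C = 31885
C/(((-20307 + L(80))*(-1387 + 8499))) + 10011/(-49973) = 31885/(((-20307 + (-73 + 80))*(-1387 + 8499))) + 10011/(-49973) = 31885/(((-20307 + 7)*7112)) + 10011*(-1/49973) = 31885/((-20300*7112)) - 10011/49973 = 31885/(-144373600) - 10011/49973 = 31885*(-1/144373600) - 10011/49973 = -911/4124960 - 10011/49973 = -5905785709/29448089440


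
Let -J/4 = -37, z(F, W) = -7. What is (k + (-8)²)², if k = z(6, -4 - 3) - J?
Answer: 8281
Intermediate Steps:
J = 148 (J = -4*(-37) = 148)
k = -155 (k = -7 - 1*148 = -7 - 148 = -155)
(k + (-8)²)² = (-155 + (-8)²)² = (-155 + 64)² = (-91)² = 8281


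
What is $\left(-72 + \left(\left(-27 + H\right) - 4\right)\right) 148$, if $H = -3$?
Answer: $-15688$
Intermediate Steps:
$\left(-72 + \left(\left(-27 + H\right) - 4\right)\right) 148 = \left(-72 - 34\right) 148 = \left(-106\right) 148 = -15688$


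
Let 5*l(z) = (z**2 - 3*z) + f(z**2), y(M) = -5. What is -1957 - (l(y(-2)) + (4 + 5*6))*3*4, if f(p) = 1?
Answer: -12317/5 ≈ -2463.4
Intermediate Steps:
l(z) = 1/5 - 3*z/5 + z**2/5 (l(z) = ((z**2 - 3*z) + 1)/5 = (1 + z**2 - 3*z)/5 = 1/5 - 3*z/5 + z**2/5)
-1957 - (l(y(-2)) + (4 + 5*6))*3*4 = -1957 - ((1/5 - 3/5*(-5) + (1/5)*(-5)**2) + (4 + 5*6))*3*4 = -1957 - ((1/5 + 3 + (1/5)*25) + (4 + 30))*12 = -1957 - ((1/5 + 3 + 5) + 34)*12 = -1957 - (41/5 + 34)*12 = -1957 - 211*12/5 = -1957 - 1*2532/5 = -1957 - 2532/5 = -12317/5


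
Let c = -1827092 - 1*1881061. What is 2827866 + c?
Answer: -880287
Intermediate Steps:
c = -3708153 (c = -1827092 - 1881061 = -3708153)
2827866 + c = 2827866 - 3708153 = -880287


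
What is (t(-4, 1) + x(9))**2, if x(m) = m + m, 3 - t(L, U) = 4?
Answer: 289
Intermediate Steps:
t(L, U) = -1 (t(L, U) = 3 - 1*4 = 3 - 4 = -1)
x(m) = 2*m
(t(-4, 1) + x(9))**2 = (-1 + 2*9)**2 = (-1 + 18)**2 = 17**2 = 289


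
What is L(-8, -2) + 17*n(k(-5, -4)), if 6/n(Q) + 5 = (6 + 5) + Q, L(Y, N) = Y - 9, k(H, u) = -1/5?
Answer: 17/29 ≈ 0.58621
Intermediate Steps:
k(H, u) = -1/5 (k(H, u) = -1*1/5 = -1/5)
L(Y, N) = -9 + Y
n(Q) = 6/(6 + Q) (n(Q) = 6/(-5 + ((6 + 5) + Q)) = 6/(-5 + (11 + Q)) = 6/(6 + Q))
L(-8, -2) + 17*n(k(-5, -4)) = (-9 - 8) + 17*(6/(6 - 1/5)) = -17 + 17*(6/(29/5)) = -17 + 17*(6*(5/29)) = -17 + 17*(30/29) = -17 + 510/29 = 17/29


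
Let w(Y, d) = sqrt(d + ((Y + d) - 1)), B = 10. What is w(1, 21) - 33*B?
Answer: -330 + sqrt(42) ≈ -323.52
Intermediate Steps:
w(Y, d) = sqrt(-1 + Y + 2*d) (w(Y, d) = sqrt(d + (-1 + Y + d)) = sqrt(-1 + Y + 2*d))
w(1, 21) - 33*B = sqrt(-1 + 1 + 2*21) - 33*10 = sqrt(-1 + 1 + 42) - 1*330 = sqrt(42) - 330 = -330 + sqrt(42)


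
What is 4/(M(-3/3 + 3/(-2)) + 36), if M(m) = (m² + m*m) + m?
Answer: 2/23 ≈ 0.086957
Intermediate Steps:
M(m) = m + 2*m² (M(m) = (m² + m²) + m = 2*m² + m = m + 2*m²)
4/(M(-3/3 + 3/(-2)) + 36) = 4/((-3/3 + 3/(-2))*(1 + 2*(-3/3 + 3/(-2))) + 36) = 4/((-3*⅓ + 3*(-½))*(1 + 2*(-3*⅓ + 3*(-½))) + 36) = 4/((-1 - 3/2)*(1 + 2*(-1 - 3/2)) + 36) = 4/(-5*(1 + 2*(-5/2))/2 + 36) = 4/(-5*(1 - 5)/2 + 36) = 4/(-5/2*(-4) + 36) = 4/(10 + 36) = 4/46 = 4*(1/46) = 2/23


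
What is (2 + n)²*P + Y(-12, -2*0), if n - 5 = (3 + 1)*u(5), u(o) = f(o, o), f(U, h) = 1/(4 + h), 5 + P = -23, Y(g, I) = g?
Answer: -126664/81 ≈ -1563.8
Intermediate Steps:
P = -28 (P = -5 - 23 = -28)
u(o) = 1/(4 + o)
n = 49/9 (n = 5 + (3 + 1)/(4 + 5) = 5 + 4/9 = 49/9 ≈ 5.4444)
(2 + n)²*P + Y(-12, -2*0) = (2 + 49/9)²*(-28) - 12 = (67/9)²*(-28) - 12 = (4489/81)*(-28) - 12 = -125692/81 - 12 = -126664/81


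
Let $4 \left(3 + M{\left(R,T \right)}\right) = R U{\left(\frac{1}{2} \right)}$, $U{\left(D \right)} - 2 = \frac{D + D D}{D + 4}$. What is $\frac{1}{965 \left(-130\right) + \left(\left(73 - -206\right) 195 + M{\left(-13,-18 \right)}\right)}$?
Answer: $- \frac{24}{1705321} \approx -1.4074 \cdot 10^{-5}$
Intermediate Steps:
$U{\left(D \right)} = 2 + \frac{D + D^{2}}{4 + D}$ ($U{\left(D \right)} = 2 + \frac{D + D D}{D + 4} = 2 + \frac{D + D^{2}}{4 + D}$)
$M{\left(R,T \right)} = -3 + \frac{13 R}{24}$ ($M{\left(R,T \right)} = -3 + \frac{R \frac{8 + \left(\frac{1}{2}\right)^{2} + \frac{3}{2}}{4 + \frac{1}{2}}}{4} = -3 + \frac{R \frac{8 + \left(\frac{1}{2}\right)^{2} + 3 \cdot \frac{1}{2}}{4 + \frac{1}{2}}}{4} = -3 + \frac{R \frac{8 + \frac{1}{4} + \frac{3}{2}}{\frac{9}{2}}}{4} = -3 + \frac{R \frac{2}{9} \cdot \frac{39}{4}}{4} = -3 + \frac{R \frac{13}{6}}{4} = -3 + \frac{\frac{13}{6} R}{4} = -3 + \frac{13 R}{24}$)
$\frac{1}{965 \left(-130\right) + \left(\left(73 - -206\right) 195 + M{\left(-13,-18 \right)}\right)} = \frac{1}{965 \left(-130\right) + \left(\left(73 - -206\right) 195 + \left(-3 + \frac{13}{24} \left(-13\right)\right)\right)} = \frac{1}{-125450 + \left(\left(73 + 206\right) 195 - \frac{241}{24}\right)} = \frac{1}{-125450 + \left(279 \cdot 195 - \frac{241}{24}\right)} = \frac{1}{-125450 + \left(54405 - \frac{241}{24}\right)} = \frac{1}{-125450 + \frac{1305479}{24}} = \frac{1}{- \frac{1705321}{24}} = - \frac{24}{1705321}$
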